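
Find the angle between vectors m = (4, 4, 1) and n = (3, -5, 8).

m·n = 4·3 + 4·(-5) + 1·8 = 12 - 20 + 8 = 0
|m| = √(4² + 4² + 1²) = √33 ≈ 5.745
|n| = √(3² + (-5)² + 8²) = √98 ≈ 9.899
cos θ = (m·n)/(|m||n|) = 0/(5.745·9.899) ≈ 0
θ = arccos(0) ≈ 90°

90°


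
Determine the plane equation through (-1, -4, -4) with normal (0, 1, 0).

The plane through P with normal n = (a, b, c) satisfies n·(r - P) = 0,
i.e. ax + by + cz = a·x₀ + b·y₀ + c·z₀.
d = 0·(-1) + 1·(-4) + 0·(-4)
  = 0 - 4 + 0
  = -4
Equation: y = -4

y = -4


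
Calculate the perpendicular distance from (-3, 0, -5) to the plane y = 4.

distance = |a·x₀ + b·y₀ + c·z₀ - d| / √(a² + b² + c²)
  = |0·(-3) + 1·0 + 0·(-5) - 4| / √(0² + 1² + 0²)
  = |0 + 0 + 0 - 4| / √(0 + 1 + 0)
  = |-4| / √1
  = 4 / 1
  ≈ 4

4


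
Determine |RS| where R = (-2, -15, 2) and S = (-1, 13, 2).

d = √[(x₂-x₁)² + (y₂-y₁)² + (z₂-z₁)²]
  = √[1² + 28² + 0²]
  = √[1 + 784 + 0]
  = √785
  ≈ 28.02

28.02


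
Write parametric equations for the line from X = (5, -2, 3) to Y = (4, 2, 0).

Direction vector d = Y - X = (4 - 5, 2 + 2, 0 - 3) = (-1, 4, -3)
Parametric form r = X + t·d:
x = 5 - t, y = -2 + 4t, z = 3 - 3t

x = 5 - t, y = -2 + 4t, z = 3 - 3t


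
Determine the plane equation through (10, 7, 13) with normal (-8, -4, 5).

The plane through P with normal n = (a, b, c) satisfies n·(r - P) = 0,
i.e. ax + by + cz = a·x₀ + b·y₀ + c·z₀.
d = (-8)·10 + (-4)·7 + 5·13
  = -80 - 28 + 65
  = -43
Equation: -8x - 4y + 5z = -43

-8x - 4y + 5z = -43


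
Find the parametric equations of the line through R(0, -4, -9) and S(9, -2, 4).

Direction vector d = S - R = (9 + 0, -2 + 4, 4 + 9) = (9, 2, 13)
Parametric form r = R + t·d:
x = 0 + 9t, y = -4 + 2t, z = -9 + 13t

x = 0 + 9t, y = -4 + 2t, z = -9 + 13t


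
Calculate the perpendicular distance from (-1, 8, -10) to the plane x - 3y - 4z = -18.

distance = |a·x₀ + b·y₀ + c·z₀ - d| / √(a² + b² + c²)
  = |1·(-1) + (-3)·8 + (-4)·(-10) - (-18)| / √(1² + (-3)² + (-4)²)
  = |-1 - 24 + 40 + 18| / √(1 + 9 + 16)
  = |33| / √26
  = 33 / 5.099
  ≈ 6.472

6.472


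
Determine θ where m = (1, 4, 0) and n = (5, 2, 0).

m·n = 1·5 + 4·2 + 0·0 = 5 + 8 + 0 = 13
|m| = √(1² + 4² + 0²) = √17 ≈ 4.123
|n| = √(5² + 2² + 0²) = √29 ≈ 5.385
cos θ = (m·n)/(|m||n|) = 13/(4.123·5.385) ≈ 0.5855
θ = arccos(0.5855) ≈ 54.16°

54.16°


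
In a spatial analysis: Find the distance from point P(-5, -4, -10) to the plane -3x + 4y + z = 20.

distance = |a·x₀ + b·y₀ + c·z₀ - d| / √(a² + b² + c²)
  = |(-3)·(-5) + 4·(-4) + 1·(-10) - 20| / √((-3)² + 4² + 1²)
  = |15 - 16 - 10 - 20| / √(9 + 16 + 1)
  = |-31| / √26
  = 31 / 5.099
  ≈ 6.08

6.08


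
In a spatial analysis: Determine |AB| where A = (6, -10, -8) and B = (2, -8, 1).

d = √[(x₂-x₁)² + (y₂-y₁)² + (z₂-z₁)²]
  = √[(-4)² + 2² + 9²]
  = √[16 + 4 + 81]
  = √101
  ≈ 10.05

10.05


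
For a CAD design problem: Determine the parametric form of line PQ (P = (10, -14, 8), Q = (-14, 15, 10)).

Direction vector d = Q - P = (-14 - 10, 15 + 14, 10 - 8) = (-24, 29, 2)
Parametric form r = P + t·d:
x = 10 - 24t, y = -14 + 29t, z = 8 + 2t

x = 10 - 24t, y = -14 + 29t, z = 8 + 2t


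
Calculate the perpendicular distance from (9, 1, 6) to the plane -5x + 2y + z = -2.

distance = |a·x₀ + b·y₀ + c·z₀ - d| / √(a² + b² + c²)
  = |(-5)·9 + 2·1 + 1·6 - (-2)| / √((-5)² + 2² + 1²)
  = |-45 + 2 + 6 + 2| / √(25 + 4 + 1)
  = |-35| / √30
  = 35 / 5.477
  ≈ 6.39

6.39


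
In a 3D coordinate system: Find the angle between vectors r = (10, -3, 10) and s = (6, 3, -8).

r·s = 10·6 + (-3)·3 + 10·(-8) = 60 - 9 - 80 = -29
|r| = √(10² + (-3)² + 10²) = √209 ≈ 14.46
|s| = √(6² + 3² + (-8)²) = √109 ≈ 10.44
cos θ = (r·s)/(|r||s|) = -29/(14.46·10.44) ≈ -0.1921
θ = arccos(-0.1921) ≈ 101.1°

101.1°


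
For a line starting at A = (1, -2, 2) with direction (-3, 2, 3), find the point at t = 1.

P(t) = A + t·d
  = (1 + (-3)·1, -2 + 2·1, 2 + 3·1)
  = (1 - 3, -2 + 2, 2 + 3)
  = (-2, 0, 5)

(-2, 0, 5)


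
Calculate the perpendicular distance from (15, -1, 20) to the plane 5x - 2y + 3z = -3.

distance = |a·x₀ + b·y₀ + c·z₀ - d| / √(a² + b² + c²)
  = |5·15 + (-2)·(-1) + 3·20 - (-3)| / √(5² + (-2)² + 3²)
  = |75 + 2 + 60 + 3| / √(25 + 4 + 9)
  = |140| / √38
  = 140 / 6.164
  ≈ 22.71

22.71


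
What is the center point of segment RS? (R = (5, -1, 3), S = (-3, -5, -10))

M = ((x₁+x₂)/2, (y₁+y₂)/2, (z₁+z₂)/2)
  = ((5 - 3)/2, (-1 - 5)/2, (3 - 10)/2)
  = (2/2, -6/2, -7/2)
  = (1, -3, -3.5)

(1, -3, -3.5)


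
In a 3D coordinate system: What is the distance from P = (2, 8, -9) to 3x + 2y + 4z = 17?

distance = |a·x₀ + b·y₀ + c·z₀ - d| / √(a² + b² + c²)
  = |3·2 + 2·8 + 4·(-9) - 17| / √(3² + 2² + 4²)
  = |6 + 16 - 36 - 17| / √(9 + 4 + 16)
  = |-31| / √29
  = 31 / 5.385
  ≈ 5.757

5.757


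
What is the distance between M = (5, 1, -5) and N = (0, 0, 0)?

d = √[(x₂-x₁)² + (y₂-y₁)² + (z₂-z₁)²]
  = √[(-5)² + (-1)² + 5²]
  = √[25 + 1 + 25]
  = √51
  ≈ 7.141

7.141


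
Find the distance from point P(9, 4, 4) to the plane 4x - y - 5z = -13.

distance = |a·x₀ + b·y₀ + c·z₀ - d| / √(a² + b² + c²)
  = |4·9 + (-1)·4 + (-5)·4 - (-13)| / √(4² + (-1)² + (-5)²)
  = |36 - 4 - 20 + 13| / √(16 + 1 + 25)
  = |25| / √42
  = 25 / 6.481
  ≈ 3.858

3.858


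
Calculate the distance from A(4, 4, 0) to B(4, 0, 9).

d = √[(x₂-x₁)² + (y₂-y₁)² + (z₂-z₁)²]
  = √[0² + (-4)² + 9²]
  = √[0 + 16 + 81]
  = √97
  ≈ 9.849

9.849


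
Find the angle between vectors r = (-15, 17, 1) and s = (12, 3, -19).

r·s = (-15)·12 + 17·3 + 1·(-19) = -180 + 51 - 19 = -148
|r| = √((-15)² + 17² + 1²) = √515 ≈ 22.69
|s| = √(12² + 3² + (-19)²) = √514 ≈ 22.67
cos θ = (r·s)/(|r||s|) = -148/(22.69·22.67) ≈ -0.2877
θ = arccos(-0.2877) ≈ 106.7°

106.7°


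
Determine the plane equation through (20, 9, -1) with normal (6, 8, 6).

The plane through P with normal n = (a, b, c) satisfies n·(r - P) = 0,
i.e. ax + by + cz = a·x₀ + b·y₀ + c·z₀.
d = 6·20 + 8·9 + 6·(-1)
  = 120 + 72 - 6
  = 186
Equation: 6x + 8y + 6z = 186

6x + 8y + 6z = 186


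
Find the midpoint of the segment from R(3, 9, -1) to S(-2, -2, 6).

M = ((x₁+x₂)/2, (y₁+y₂)/2, (z₁+z₂)/2)
  = ((3 - 2)/2, (9 - 2)/2, (-1 + 6)/2)
  = (1/2, 7/2, 5/2)
  = (0.5, 3.5, 2.5)

(0.5, 3.5, 2.5)


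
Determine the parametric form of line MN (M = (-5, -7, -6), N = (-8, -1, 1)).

Direction vector d = N - M = (-8 + 5, -1 + 7, 1 + 6) = (-3, 6, 7)
Parametric form r = M + t·d:
x = -5 - 3t, y = -7 + 6t, z = -6 + 7t

x = -5 - 3t, y = -7 + 6t, z = -6 + 7t


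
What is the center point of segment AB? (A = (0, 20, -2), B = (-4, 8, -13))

M = ((x₁+x₂)/2, (y₁+y₂)/2, (z₁+z₂)/2)
  = ((0 - 4)/2, (20 + 8)/2, (-2 - 13)/2)
  = (-4/2, 28/2, -15/2)
  = (-2, 14, -7.5)

(-2, 14, -7.5)


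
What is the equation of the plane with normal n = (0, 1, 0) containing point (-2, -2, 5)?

The plane through P with normal n = (a, b, c) satisfies n·(r - P) = 0,
i.e. ax + by + cz = a·x₀ + b·y₀ + c·z₀.
d = 0·(-2) + 1·(-2) + 0·5
  = 0 - 2 + 0
  = -2
Equation: y = -2

y = -2


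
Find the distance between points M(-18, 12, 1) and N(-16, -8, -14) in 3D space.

d = √[(x₂-x₁)² + (y₂-y₁)² + (z₂-z₁)²]
  = √[2² + (-20)² + (-15)²]
  = √[4 + 400 + 225]
  = √629
  ≈ 25.08

25.08


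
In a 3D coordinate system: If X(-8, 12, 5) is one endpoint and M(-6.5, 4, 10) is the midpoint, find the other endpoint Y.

Y = 2M - X
  = (2·(-6.5) - (-8), 2·4 - 12, 2·10 - 5)
  = (-13 + 8, 8 - 12, 20 - 5)
  = (-5, -4, 15)

(-5, -4, 15)


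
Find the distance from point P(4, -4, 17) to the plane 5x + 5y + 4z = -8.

distance = |a·x₀ + b·y₀ + c·z₀ - d| / √(a² + b² + c²)
  = |5·4 + 5·(-4) + 4·17 - (-8)| / √(5² + 5² + 4²)
  = |20 - 20 + 68 + 8| / √(25 + 25 + 16)
  = |76| / √66
  = 76 / 8.124
  ≈ 9.355

9.355


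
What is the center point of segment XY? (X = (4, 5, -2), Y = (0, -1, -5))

M = ((x₁+x₂)/2, (y₁+y₂)/2, (z₁+z₂)/2)
  = ((4 + 0)/2, (5 - 1)/2, (-2 - 5)/2)
  = (4/2, 4/2, -7/2)
  = (2, 2, -3.5)

(2, 2, -3.5)


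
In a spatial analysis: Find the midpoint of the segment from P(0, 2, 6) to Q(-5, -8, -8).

M = ((x₁+x₂)/2, (y₁+y₂)/2, (z₁+z₂)/2)
  = ((0 - 5)/2, (2 - 8)/2, (6 - 8)/2)
  = (-5/2, -6/2, -2/2)
  = (-2.5, -3, -1)

(-2.5, -3, -1)


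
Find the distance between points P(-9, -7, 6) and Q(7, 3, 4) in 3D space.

d = √[(x₂-x₁)² + (y₂-y₁)² + (z₂-z₁)²]
  = √[16² + 10² + (-2)²]
  = √[256 + 100 + 4]
  = √360
  ≈ 18.97

18.97


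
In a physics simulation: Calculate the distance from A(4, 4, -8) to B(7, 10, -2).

d = √[(x₂-x₁)² + (y₂-y₁)² + (z₂-z₁)²]
  = √[3² + 6² + 6²]
  = √[9 + 36 + 36]
  = √81
  ≈ 9

9


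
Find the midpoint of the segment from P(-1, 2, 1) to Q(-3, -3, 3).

M = ((x₁+x₂)/2, (y₁+y₂)/2, (z₁+z₂)/2)
  = ((-1 - 3)/2, (2 - 3)/2, (1 + 3)/2)
  = (-4/2, -1/2, 4/2)
  = (-2, -0.5, 2)

(-2, -0.5, 2)


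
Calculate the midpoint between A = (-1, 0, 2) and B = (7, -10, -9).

M = ((x₁+x₂)/2, (y₁+y₂)/2, (z₁+z₂)/2)
  = ((-1 + 7)/2, (0 - 10)/2, (2 - 9)/2)
  = (6/2, -10/2, -7/2)
  = (3, -5, -3.5)

(3, -5, -3.5)


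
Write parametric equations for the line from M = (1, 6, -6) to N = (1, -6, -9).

Direction vector d = N - M = (1 - 1, -6 - 6, -9 + 6) = (0, -12, -3)
Parametric form r = M + t·d:
x = 1, y = 6 - 12t, z = -6 - 3t

x = 1, y = 6 - 12t, z = -6 - 3t


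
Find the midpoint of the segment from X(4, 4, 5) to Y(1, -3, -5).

M = ((x₁+x₂)/2, (y₁+y₂)/2, (z₁+z₂)/2)
  = ((4 + 1)/2, (4 - 3)/2, (5 - 5)/2)
  = (5/2, 1/2, 0/2)
  = (2.5, 0.5, 0)

(2.5, 0.5, 0)


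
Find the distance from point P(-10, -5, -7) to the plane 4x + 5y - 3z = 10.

distance = |a·x₀ + b·y₀ + c·z₀ - d| / √(a² + b² + c²)
  = |4·(-10) + 5·(-5) + (-3)·(-7) - 10| / √(4² + 5² + (-3)²)
  = |-40 - 25 + 21 - 10| / √(16 + 25 + 9)
  = |-54| / √50
  = 54 / 7.071
  ≈ 7.637

7.637


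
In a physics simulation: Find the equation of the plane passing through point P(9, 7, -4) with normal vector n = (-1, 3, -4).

The plane through P with normal n = (a, b, c) satisfies n·(r - P) = 0,
i.e. ax + by + cz = a·x₀ + b·y₀ + c·z₀.
d = (-1)·9 + 3·7 + (-4)·(-4)
  = -9 + 21 + 16
  = 28
Equation: -x + 3y - 4z = 28

-x + 3y - 4z = 28


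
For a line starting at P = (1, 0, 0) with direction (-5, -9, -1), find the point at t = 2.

P(t) = P + t·d
  = (1 + (-5)·2, 0 + (-9)·2, 0 + (-1)·2)
  = (1 - 10, 0 - 18, 0 - 2)
  = (-9, -18, -2)

(-9, -18, -2)


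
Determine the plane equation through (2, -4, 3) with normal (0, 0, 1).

The plane through P with normal n = (a, b, c) satisfies n·(r - P) = 0,
i.e. ax + by + cz = a·x₀ + b·y₀ + c·z₀.
d = 0·2 + 0·(-4) + 1·3
  = 0 + 0 + 3
  = 3
Equation: z = 3

z = 3


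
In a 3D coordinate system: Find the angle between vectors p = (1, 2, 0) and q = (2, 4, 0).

p·q = 1·2 + 2·4 + 0·0 = 2 + 8 + 0 = 10
|p| = √(1² + 2² + 0²) = √5 ≈ 2.236
|q| = √(2² + 4² + 0²) = √20 ≈ 4.472
cos θ = (p·q)/(|p||q|) = 10/(2.236·4.472) ≈ 1
θ = arccos(1) ≈ 0°

0°


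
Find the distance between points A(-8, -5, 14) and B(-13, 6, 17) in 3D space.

d = √[(x₂-x₁)² + (y₂-y₁)² + (z₂-z₁)²]
  = √[(-5)² + 11² + 3²]
  = √[25 + 121 + 9]
  = √155
  ≈ 12.45

12.45


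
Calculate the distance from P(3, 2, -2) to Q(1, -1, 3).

d = √[(x₂-x₁)² + (y₂-y₁)² + (z₂-z₁)²]
  = √[(-2)² + (-3)² + 5²]
  = √[4 + 9 + 25]
  = √38
  ≈ 6.164

6.164


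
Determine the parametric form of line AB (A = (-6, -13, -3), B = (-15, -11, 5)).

Direction vector d = B - A = (-15 + 6, -11 + 13, 5 + 3) = (-9, 2, 8)
Parametric form r = A + t·d:
x = -6 - 9t, y = -13 + 2t, z = -3 + 8t

x = -6 - 9t, y = -13 + 2t, z = -3 + 8t


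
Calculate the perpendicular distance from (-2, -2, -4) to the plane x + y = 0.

distance = |a·x₀ + b·y₀ + c·z₀ - d| / √(a² + b² + c²)
  = |1·(-2) + 1·(-2) + 0·(-4) - 0| / √(1² + 1² + 0²)
  = |-2 - 2 + 0 + 0| / √(1 + 1 + 0)
  = |-4| / √2
  = 4 / 1.414
  ≈ 2.828

2.828


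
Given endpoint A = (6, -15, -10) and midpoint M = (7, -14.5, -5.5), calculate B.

B = 2M - A
  = (2·7 - 6, 2·(-14.5) - (-15), 2·(-5.5) - (-10))
  = (14 - 6, -29 + 15, -11 + 10)
  = (8, -14, -1)

(8, -14, -1)


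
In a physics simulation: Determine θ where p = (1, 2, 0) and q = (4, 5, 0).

p·q = 1·4 + 2·5 + 0·0 = 4 + 10 + 0 = 14
|p| = √(1² + 2² + 0²) = √5 ≈ 2.236
|q| = √(4² + 5² + 0²) = √41 ≈ 6.403
cos θ = (p·q)/(|p||q|) = 14/(2.236·6.403) ≈ 0.9778
θ = arccos(0.9778) ≈ 12.09°

12.09°


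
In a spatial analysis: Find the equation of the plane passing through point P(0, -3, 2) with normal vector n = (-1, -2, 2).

The plane through P with normal n = (a, b, c) satisfies n·(r - P) = 0,
i.e. ax + by + cz = a·x₀ + b·y₀ + c·z₀.
d = (-1)·0 + (-2)·(-3) + 2·2
  = 0 + 6 + 4
  = 10
Equation: -x - 2y + 2z = 10

-x - 2y + 2z = 10


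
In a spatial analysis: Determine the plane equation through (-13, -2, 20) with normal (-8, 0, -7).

The plane through P with normal n = (a, b, c) satisfies n·(r - P) = 0,
i.e. ax + by + cz = a·x₀ + b·y₀ + c·z₀.
d = (-8)·(-13) + 0·(-2) + (-7)·20
  = 104 + 0 - 140
  = -36
Equation: -8x - 7z = -36

-8x - 7z = -36


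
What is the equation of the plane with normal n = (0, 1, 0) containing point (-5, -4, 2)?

The plane through P with normal n = (a, b, c) satisfies n·(r - P) = 0,
i.e. ax + by + cz = a·x₀ + b·y₀ + c·z₀.
d = 0·(-5) + 1·(-4) + 0·2
  = 0 - 4 + 0
  = -4
Equation: y = -4

y = -4


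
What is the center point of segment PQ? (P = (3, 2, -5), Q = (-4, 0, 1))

M = ((x₁+x₂)/2, (y₁+y₂)/2, (z₁+z₂)/2)
  = ((3 - 4)/2, (2 + 0)/2, (-5 + 1)/2)
  = (-1/2, 2/2, -4/2)
  = (-0.5, 1, -2)

(-0.5, 1, -2)


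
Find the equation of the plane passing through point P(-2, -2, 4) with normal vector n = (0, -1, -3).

The plane through P with normal n = (a, b, c) satisfies n·(r - P) = 0,
i.e. ax + by + cz = a·x₀ + b·y₀ + c·z₀.
d = 0·(-2) + (-1)·(-2) + (-3)·4
  = 0 + 2 - 12
  = -10
Equation: -y - 3z = -10

-y - 3z = -10


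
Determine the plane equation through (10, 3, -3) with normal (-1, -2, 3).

The plane through P with normal n = (a, b, c) satisfies n·(r - P) = 0,
i.e. ax + by + cz = a·x₀ + b·y₀ + c·z₀.
d = (-1)·10 + (-2)·3 + 3·(-3)
  = -10 - 6 - 9
  = -25
Equation: -x - 2y + 3z = -25

-x - 2y + 3z = -25


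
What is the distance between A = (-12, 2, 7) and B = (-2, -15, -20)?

d = √[(x₂-x₁)² + (y₂-y₁)² + (z₂-z₁)²]
  = √[10² + (-17)² + (-27)²]
  = √[100 + 289 + 729]
  = √1118
  ≈ 33.44

33.44


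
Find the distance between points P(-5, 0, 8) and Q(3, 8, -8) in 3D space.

d = √[(x₂-x₁)² + (y₂-y₁)² + (z₂-z₁)²]
  = √[8² + 8² + (-16)²]
  = √[64 + 64 + 256]
  = √384
  ≈ 19.6

19.6


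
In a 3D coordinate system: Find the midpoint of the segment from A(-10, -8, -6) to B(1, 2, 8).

M = ((x₁+x₂)/2, (y₁+y₂)/2, (z₁+z₂)/2)
  = ((-10 + 1)/2, (-8 + 2)/2, (-6 + 8)/2)
  = (-9/2, -6/2, 2/2)
  = (-4.5, -3, 1)

(-4.5, -3, 1)


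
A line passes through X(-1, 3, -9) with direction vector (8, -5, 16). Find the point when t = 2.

P(t) = X + t·d
  = (-1 + 8·2, 3 + (-5)·2, -9 + 16·2)
  = (-1 + 16, 3 - 10, -9 + 32)
  = (15, -7, 23)

(15, -7, 23)


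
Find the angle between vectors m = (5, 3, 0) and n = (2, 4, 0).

m·n = 5·2 + 3·4 + 0·0 = 10 + 12 + 0 = 22
|m| = √(5² + 3² + 0²) = √34 ≈ 5.831
|n| = √(2² + 4² + 0²) = √20 ≈ 4.472
cos θ = (m·n)/(|m||n|) = 22/(5.831·4.472) ≈ 0.8437
θ = arccos(0.8437) ≈ 32.47°

32.47°


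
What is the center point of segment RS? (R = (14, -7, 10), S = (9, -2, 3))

M = ((x₁+x₂)/2, (y₁+y₂)/2, (z₁+z₂)/2)
  = ((14 + 9)/2, (-7 - 2)/2, (10 + 3)/2)
  = (23/2, -9/2, 13/2)
  = (11.5, -4.5, 6.5)

(11.5, -4.5, 6.5)


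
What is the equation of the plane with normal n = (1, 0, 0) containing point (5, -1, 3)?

The plane through P with normal n = (a, b, c) satisfies n·(r - P) = 0,
i.e. ax + by + cz = a·x₀ + b·y₀ + c·z₀.
d = 1·5 + 0·(-1) + 0·3
  = 5 + 0 + 0
  = 5
Equation: x = 5

x = 5


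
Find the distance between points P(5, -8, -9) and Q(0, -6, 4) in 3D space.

d = √[(x₂-x₁)² + (y₂-y₁)² + (z₂-z₁)²]
  = √[(-5)² + 2² + 13²]
  = √[25 + 4 + 169]
  = √198
  ≈ 14.07

14.07


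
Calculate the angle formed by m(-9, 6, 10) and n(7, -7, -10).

m·n = (-9)·7 + 6·(-7) + 10·(-10) = -63 - 42 - 100 = -205
|m| = √((-9)² + 6² + 10²) = √217 ≈ 14.73
|n| = √(7² + (-7)² + (-10)²) = √198 ≈ 14.07
cos θ = (m·n)/(|m||n|) = -205/(14.73·14.07) ≈ -0.989
θ = arccos(-0.989) ≈ 171.5°

171.5°


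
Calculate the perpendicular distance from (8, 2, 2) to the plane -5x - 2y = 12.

distance = |a·x₀ + b·y₀ + c·z₀ - d| / √(a² + b² + c²)
  = |(-5)·8 + (-2)·2 + 0·2 - 12| / √((-5)² + (-2)² + 0²)
  = |-40 - 4 + 0 - 12| / √(25 + 4 + 0)
  = |-56| / √29
  = 56 / 5.385
  ≈ 10.4

10.4


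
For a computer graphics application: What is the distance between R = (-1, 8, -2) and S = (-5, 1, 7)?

d = √[(x₂-x₁)² + (y₂-y₁)² + (z₂-z₁)²]
  = √[(-4)² + (-7)² + 9²]
  = √[16 + 49 + 81]
  = √146
  ≈ 12.08

12.08


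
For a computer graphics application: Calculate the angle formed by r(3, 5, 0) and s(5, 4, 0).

r·s = 3·5 + 5·4 + 0·0 = 15 + 20 + 0 = 35
|r| = √(3² + 5² + 0²) = √34 ≈ 5.831
|s| = √(5² + 4² + 0²) = √41 ≈ 6.403
cos θ = (r·s)/(|r||s|) = 35/(5.831·6.403) ≈ 0.9374
θ = arccos(0.9374) ≈ 20.38°

20.38°


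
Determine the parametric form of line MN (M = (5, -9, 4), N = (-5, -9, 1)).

Direction vector d = N - M = (-5 - 5, -9 + 9, 1 - 4) = (-10, 0, -3)
Parametric form r = M + t·d:
x = 5 - 10t, y = -9, z = 4 - 3t

x = 5 - 10t, y = -9, z = 4 - 3t


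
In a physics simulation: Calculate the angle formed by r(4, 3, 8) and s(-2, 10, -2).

r·s = 4·(-2) + 3·10 + 8·(-2) = -8 + 30 - 16 = 6
|r| = √(4² + 3² + 8²) = √89 ≈ 9.434
|s| = √((-2)² + 10² + (-2)²) = √108 ≈ 10.39
cos θ = (r·s)/(|r||s|) = 6/(9.434·10.39) ≈ 0.0612
θ = arccos(0.0612) ≈ 86.49°

86.49°


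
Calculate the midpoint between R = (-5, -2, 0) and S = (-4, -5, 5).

M = ((x₁+x₂)/2, (y₁+y₂)/2, (z₁+z₂)/2)
  = ((-5 - 4)/2, (-2 - 5)/2, (0 + 5)/2)
  = (-9/2, -7/2, 5/2)
  = (-4.5, -3.5, 2.5)

(-4.5, -3.5, 2.5)


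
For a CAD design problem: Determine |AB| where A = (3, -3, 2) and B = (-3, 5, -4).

d = √[(x₂-x₁)² + (y₂-y₁)² + (z₂-z₁)²]
  = √[(-6)² + 8² + (-6)²]
  = √[36 + 64 + 36]
  = √136
  ≈ 11.66

11.66


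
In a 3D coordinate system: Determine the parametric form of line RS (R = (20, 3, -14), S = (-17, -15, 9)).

Direction vector d = S - R = (-17 - 20, -15 - 3, 9 + 14) = (-37, -18, 23)
Parametric form r = R + t·d:
x = 20 - 37t, y = 3 - 18t, z = -14 + 23t

x = 20 - 37t, y = 3 - 18t, z = -14 + 23t


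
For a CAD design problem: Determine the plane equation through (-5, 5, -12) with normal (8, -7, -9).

The plane through P with normal n = (a, b, c) satisfies n·(r - P) = 0,
i.e. ax + by + cz = a·x₀ + b·y₀ + c·z₀.
d = 8·(-5) + (-7)·5 + (-9)·(-12)
  = -40 - 35 + 108
  = 33
Equation: 8x - 7y - 9z = 33

8x - 7y - 9z = 33


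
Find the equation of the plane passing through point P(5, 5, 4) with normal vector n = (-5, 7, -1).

The plane through P with normal n = (a, b, c) satisfies n·(r - P) = 0,
i.e. ax + by + cz = a·x₀ + b·y₀ + c·z₀.
d = (-5)·5 + 7·5 + (-1)·4
  = -25 + 35 - 4
  = 6
Equation: -5x + 7y - z = 6

-5x + 7y - z = 6


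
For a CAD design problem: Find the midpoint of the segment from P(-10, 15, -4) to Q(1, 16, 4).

M = ((x₁+x₂)/2, (y₁+y₂)/2, (z₁+z₂)/2)
  = ((-10 + 1)/2, (15 + 16)/2, (-4 + 4)/2)
  = (-9/2, 31/2, 0/2)
  = (-4.5, 15.5, 0)

(-4.5, 15.5, 0)


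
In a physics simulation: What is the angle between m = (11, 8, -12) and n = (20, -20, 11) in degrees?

m·n = 11·20 + 8·(-20) + (-12)·11 = 220 - 160 - 132 = -72
|m| = √(11² + 8² + (-12)²) = √329 ≈ 18.14
|n| = √(20² + (-20)² + 11²) = √921 ≈ 30.35
cos θ = (m·n)/(|m||n|) = -72/(18.14·30.35) ≈ -0.1308
θ = arccos(-0.1308) ≈ 97.52°

97.52°


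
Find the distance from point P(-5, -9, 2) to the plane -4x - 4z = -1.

distance = |a·x₀ + b·y₀ + c·z₀ - d| / √(a² + b² + c²)
  = |(-4)·(-5) + 0·(-9) + (-4)·2 - (-1)| / √((-4)² + 0² + (-4)²)
  = |20 + 0 - 8 + 1| / √(16 + 0 + 16)
  = |13| / √32
  = 13 / 5.657
  ≈ 2.298

2.298


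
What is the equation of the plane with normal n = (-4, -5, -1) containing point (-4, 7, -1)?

The plane through P with normal n = (a, b, c) satisfies n·(r - P) = 0,
i.e. ax + by + cz = a·x₀ + b·y₀ + c·z₀.
d = (-4)·(-4) + (-5)·7 + (-1)·(-1)
  = 16 - 35 + 1
  = -18
Equation: -4x - 5y - z = -18

-4x - 5y - z = -18


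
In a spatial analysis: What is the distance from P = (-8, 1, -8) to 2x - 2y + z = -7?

distance = |a·x₀ + b·y₀ + c·z₀ - d| / √(a² + b² + c²)
  = |2·(-8) + (-2)·1 + 1·(-8) - (-7)| / √(2² + (-2)² + 1²)
  = |-16 - 2 - 8 + 7| / √(4 + 4 + 1)
  = |-19| / √9
  = 19 / 3
  ≈ 6.333

6.333


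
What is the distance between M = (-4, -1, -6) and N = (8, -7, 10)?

d = √[(x₂-x₁)² + (y₂-y₁)² + (z₂-z₁)²]
  = √[12² + (-6)² + 16²]
  = √[144 + 36 + 256]
  = √436
  ≈ 20.88

20.88


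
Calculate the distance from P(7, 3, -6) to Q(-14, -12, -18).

d = √[(x₂-x₁)² + (y₂-y₁)² + (z₂-z₁)²]
  = √[(-21)² + (-15)² + (-12)²]
  = √[441 + 225 + 144]
  = √810
  ≈ 28.46

28.46


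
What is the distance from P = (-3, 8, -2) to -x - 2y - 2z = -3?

distance = |a·x₀ + b·y₀ + c·z₀ - d| / √(a² + b² + c²)
  = |(-1)·(-3) + (-2)·8 + (-2)·(-2) - (-3)| / √((-1)² + (-2)² + (-2)²)
  = |3 - 16 + 4 + 3| / √(1 + 4 + 4)
  = |-6| / √9
  = 6 / 3
  ≈ 2

2


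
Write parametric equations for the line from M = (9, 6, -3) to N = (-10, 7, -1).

Direction vector d = N - M = (-10 - 9, 7 - 6, -1 + 3) = (-19, 1, 2)
Parametric form r = M + t·d:
x = 9 - 19t, y = 6 + t, z = -3 + 2t

x = 9 - 19t, y = 6 + t, z = -3 + 2t


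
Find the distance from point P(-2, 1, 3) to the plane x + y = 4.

distance = |a·x₀ + b·y₀ + c·z₀ - d| / √(a² + b² + c²)
  = |1·(-2) + 1·1 + 0·3 - 4| / √(1² + 1² + 0²)
  = |-2 + 1 + 0 - 4| / √(1 + 1 + 0)
  = |-5| / √2
  = 5 / 1.414
  ≈ 3.536

3.536


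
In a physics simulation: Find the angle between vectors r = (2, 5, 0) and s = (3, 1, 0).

r·s = 2·3 + 5·1 + 0·0 = 6 + 5 + 0 = 11
|r| = √(2² + 5² + 0²) = √29 ≈ 5.385
|s| = √(3² + 1² + 0²) = √10 ≈ 3.162
cos θ = (r·s)/(|r||s|) = 11/(5.385·3.162) ≈ 0.6459
θ = arccos(0.6459) ≈ 49.76°

49.76°


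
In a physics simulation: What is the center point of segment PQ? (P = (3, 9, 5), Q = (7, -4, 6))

M = ((x₁+x₂)/2, (y₁+y₂)/2, (z₁+z₂)/2)
  = ((3 + 7)/2, (9 - 4)/2, (5 + 6)/2)
  = (10/2, 5/2, 11/2)
  = (5, 2.5, 5.5)

(5, 2.5, 5.5)


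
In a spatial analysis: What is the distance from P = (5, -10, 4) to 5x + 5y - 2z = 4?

distance = |a·x₀ + b·y₀ + c·z₀ - d| / √(a² + b² + c²)
  = |5·5 + 5·(-10) + (-2)·4 - 4| / √(5² + 5² + (-2)²)
  = |25 - 50 - 8 - 4| / √(25 + 25 + 4)
  = |-37| / √54
  = 37 / 7.348
  ≈ 5.035

5.035


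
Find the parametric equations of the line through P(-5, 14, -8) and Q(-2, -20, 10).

Direction vector d = Q - P = (-2 + 5, -20 - 14, 10 + 8) = (3, -34, 18)
Parametric form r = P + t·d:
x = -5 + 3t, y = 14 - 34t, z = -8 + 18t

x = -5 + 3t, y = 14 - 34t, z = -8 + 18t


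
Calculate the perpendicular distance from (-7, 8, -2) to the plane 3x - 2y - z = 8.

distance = |a·x₀ + b·y₀ + c·z₀ - d| / √(a² + b² + c²)
  = |3·(-7) + (-2)·8 + (-1)·(-2) - 8| / √(3² + (-2)² + (-1)²)
  = |-21 - 16 + 2 - 8| / √(9 + 4 + 1)
  = |-43| / √14
  = 43 / 3.742
  ≈ 11.49

11.49


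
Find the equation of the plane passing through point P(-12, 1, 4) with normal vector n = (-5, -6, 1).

The plane through P with normal n = (a, b, c) satisfies n·(r - P) = 0,
i.e. ax + by + cz = a·x₀ + b·y₀ + c·z₀.
d = (-5)·(-12) + (-6)·1 + 1·4
  = 60 - 6 + 4
  = 58
Equation: -5x - 6y + z = 58

-5x - 6y + z = 58


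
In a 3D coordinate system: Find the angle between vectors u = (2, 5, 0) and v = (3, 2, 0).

u·v = 2·3 + 5·2 + 0·0 = 6 + 10 + 0 = 16
|u| = √(2² + 5² + 0²) = √29 ≈ 5.385
|v| = √(3² + 2² + 0²) = √13 ≈ 3.606
cos θ = (u·v)/(|u||v|) = 16/(5.385·3.606) ≈ 0.824
θ = arccos(0.824) ≈ 34.51°

34.51°


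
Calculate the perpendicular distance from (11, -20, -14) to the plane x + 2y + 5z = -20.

distance = |a·x₀ + b·y₀ + c·z₀ - d| / √(a² + b² + c²)
  = |1·11 + 2·(-20) + 5·(-14) - (-20)| / √(1² + 2² + 5²)
  = |11 - 40 - 70 + 20| / √(1 + 4 + 25)
  = |-79| / √30
  = 79 / 5.477
  ≈ 14.42

14.42


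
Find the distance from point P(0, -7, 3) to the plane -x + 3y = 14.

distance = |a·x₀ + b·y₀ + c·z₀ - d| / √(a² + b² + c²)
  = |(-1)·0 + 3·(-7) + 0·3 - 14| / √((-1)² + 3² + 0²)
  = |0 - 21 + 0 - 14| / √(1 + 9 + 0)
  = |-35| / √10
  = 35 / 3.162
  ≈ 11.07

11.07


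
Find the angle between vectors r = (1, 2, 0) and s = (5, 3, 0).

r·s = 1·5 + 2·3 + 0·0 = 5 + 6 + 0 = 11
|r| = √(1² + 2² + 0²) = √5 ≈ 2.236
|s| = √(5² + 3² + 0²) = √34 ≈ 5.831
cos θ = (r·s)/(|r||s|) = 11/(2.236·5.831) ≈ 0.8437
θ = arccos(0.8437) ≈ 32.47°

32.47°


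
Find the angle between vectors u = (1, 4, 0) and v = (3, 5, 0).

u·v = 1·3 + 4·5 + 0·0 = 3 + 20 + 0 = 23
|u| = √(1² + 4² + 0²) = √17 ≈ 4.123
|v| = √(3² + 5² + 0²) = √34 ≈ 5.831
cos θ = (u·v)/(|u||v|) = 23/(4.123·5.831) ≈ 0.9567
θ = arccos(0.9567) ≈ 16.93°

16.93°


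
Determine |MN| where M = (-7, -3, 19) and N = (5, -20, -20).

d = √[(x₂-x₁)² + (y₂-y₁)² + (z₂-z₁)²]
  = √[12² + (-17)² + (-39)²]
  = √[144 + 289 + 1521]
  = √1954
  ≈ 44.2

44.2


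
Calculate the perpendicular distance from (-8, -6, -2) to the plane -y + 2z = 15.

distance = |a·x₀ + b·y₀ + c·z₀ - d| / √(a² + b² + c²)
  = |0·(-8) + (-1)·(-6) + 2·(-2) - 15| / √(0² + (-1)² + 2²)
  = |0 + 6 - 4 - 15| / √(0 + 1 + 4)
  = |-13| / √5
  = 13 / 2.236
  ≈ 5.814

5.814


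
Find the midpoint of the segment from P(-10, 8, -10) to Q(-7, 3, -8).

M = ((x₁+x₂)/2, (y₁+y₂)/2, (z₁+z₂)/2)
  = ((-10 - 7)/2, (8 + 3)/2, (-10 - 8)/2)
  = (-17/2, 11/2, -18/2)
  = (-8.5, 5.5, -9)

(-8.5, 5.5, -9)


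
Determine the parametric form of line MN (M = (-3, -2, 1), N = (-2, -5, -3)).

Direction vector d = N - M = (-2 + 3, -5 + 2, -3 - 1) = (1, -3, -4)
Parametric form r = M + t·d:
x = -3 + t, y = -2 - 3t, z = 1 - 4t

x = -3 + t, y = -2 - 3t, z = 1 - 4t


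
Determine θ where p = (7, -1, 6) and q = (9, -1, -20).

p·q = 7·9 + (-1)·(-1) + 6·(-20) = 63 + 1 - 120 = -56
|p| = √(7² + (-1)² + 6²) = √86 ≈ 9.274
|q| = √(9² + (-1)² + (-20)²) = √482 ≈ 21.95
cos θ = (p·q)/(|p||q|) = -56/(9.274·21.95) ≈ -0.2751
θ = arccos(-0.2751) ≈ 106°

106°


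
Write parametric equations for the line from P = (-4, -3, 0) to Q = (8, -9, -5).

Direction vector d = Q - P = (8 + 4, -9 + 3, -5 + 0) = (12, -6, -5)
Parametric form r = P + t·d:
x = -4 + 12t, y = -3 - 6t, z = 0 - 5t

x = -4 + 12t, y = -3 - 6t, z = 0 - 5t


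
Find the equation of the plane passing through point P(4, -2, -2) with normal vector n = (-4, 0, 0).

The plane through P with normal n = (a, b, c) satisfies n·(r - P) = 0,
i.e. ax + by + cz = a·x₀ + b·y₀ + c·z₀.
d = (-4)·4 + 0·(-2) + 0·(-2)
  = -16 + 0 + 0
  = -16
Equation: -4x = -16

-4x = -16


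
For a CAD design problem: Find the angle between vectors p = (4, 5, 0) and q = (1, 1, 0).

p·q = 4·1 + 5·1 + 0·0 = 4 + 5 + 0 = 9
|p| = √(4² + 5² + 0²) = √41 ≈ 6.403
|q| = √(1² + 1² + 0²) = √2 ≈ 1.414
cos θ = (p·q)/(|p||q|) = 9/(6.403·1.414) ≈ 0.9939
θ = arccos(0.9939) ≈ 6.34°

6.34°


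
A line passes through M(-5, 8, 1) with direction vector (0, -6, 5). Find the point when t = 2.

P(t) = M + t·d
  = (-5 + 0·2, 8 + (-6)·2, 1 + 5·2)
  = (-5 + 0, 8 - 12, 1 + 10)
  = (-5, -4, 11)

(-5, -4, 11)


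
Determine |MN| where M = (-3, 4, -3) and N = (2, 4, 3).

d = √[(x₂-x₁)² + (y₂-y₁)² + (z₂-z₁)²]
  = √[5² + 0² + 6²]
  = √[25 + 0 + 36]
  = √61
  ≈ 7.81

7.81


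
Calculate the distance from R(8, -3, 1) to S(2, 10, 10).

d = √[(x₂-x₁)² + (y₂-y₁)² + (z₂-z₁)²]
  = √[(-6)² + 13² + 9²]
  = √[36 + 169 + 81]
  = √286
  ≈ 16.91

16.91


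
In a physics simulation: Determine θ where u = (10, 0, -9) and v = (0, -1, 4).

u·v = 10·0 + 0·(-1) + (-9)·4 = 0 + 0 - 36 = -36
|u| = √(10² + 0² + (-9)²) = √181 ≈ 13.45
|v| = √(0² + (-1)² + 4²) = √17 ≈ 4.123
cos θ = (u·v)/(|u||v|) = -36/(13.45·4.123) ≈ -0.649
θ = arccos(-0.649) ≈ 130.5°

130.5°


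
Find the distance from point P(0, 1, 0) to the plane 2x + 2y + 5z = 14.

distance = |a·x₀ + b·y₀ + c·z₀ - d| / √(a² + b² + c²)
  = |2·0 + 2·1 + 5·0 - 14| / √(2² + 2² + 5²)
  = |0 + 2 + 0 - 14| / √(4 + 4 + 25)
  = |-12| / √33
  = 12 / 5.745
  ≈ 2.089

2.089


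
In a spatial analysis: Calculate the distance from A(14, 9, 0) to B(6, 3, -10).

d = √[(x₂-x₁)² + (y₂-y₁)² + (z₂-z₁)²]
  = √[(-8)² + (-6)² + (-10)²]
  = √[64 + 36 + 100]
  = √200
  ≈ 14.14

14.14


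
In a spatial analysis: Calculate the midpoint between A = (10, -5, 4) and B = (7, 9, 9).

M = ((x₁+x₂)/2, (y₁+y₂)/2, (z₁+z₂)/2)
  = ((10 + 7)/2, (-5 + 9)/2, (4 + 9)/2)
  = (17/2, 4/2, 13/2)
  = (8.5, 2, 6.5)

(8.5, 2, 6.5)


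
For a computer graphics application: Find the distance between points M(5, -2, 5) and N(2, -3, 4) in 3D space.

d = √[(x₂-x₁)² + (y₂-y₁)² + (z₂-z₁)²]
  = √[(-3)² + (-1)² + (-1)²]
  = √[9 + 1 + 1]
  = √11
  ≈ 3.317

3.317


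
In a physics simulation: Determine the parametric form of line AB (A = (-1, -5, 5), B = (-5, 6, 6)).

Direction vector d = B - A = (-5 + 1, 6 + 5, 6 - 5) = (-4, 11, 1)
Parametric form r = A + t·d:
x = -1 - 4t, y = -5 + 11t, z = 5 + t

x = -1 - 4t, y = -5 + 11t, z = 5 + t


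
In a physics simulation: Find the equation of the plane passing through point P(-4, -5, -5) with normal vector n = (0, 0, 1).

The plane through P with normal n = (a, b, c) satisfies n·(r - P) = 0,
i.e. ax + by + cz = a·x₀ + b·y₀ + c·z₀.
d = 0·(-4) + 0·(-5) + 1·(-5)
  = 0 + 0 - 5
  = -5
Equation: z = -5

z = -5


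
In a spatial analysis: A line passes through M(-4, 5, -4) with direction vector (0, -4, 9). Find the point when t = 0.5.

P(t) = M + t·d
  = (-4 + 0·0.5, 5 + (-4)·0.5, -4 + 9·0.5)
  = (-4 + 0, 5 - 2, -4 + 4.5)
  = (-4, 3, 0.5)

(-4, 3, 0.5)


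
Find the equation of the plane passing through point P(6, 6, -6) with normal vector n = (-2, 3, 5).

The plane through P with normal n = (a, b, c) satisfies n·(r - P) = 0,
i.e. ax + by + cz = a·x₀ + b·y₀ + c·z₀.
d = (-2)·6 + 3·6 + 5·(-6)
  = -12 + 18 - 30
  = -24
Equation: -2x + 3y + 5z = -24

-2x + 3y + 5z = -24


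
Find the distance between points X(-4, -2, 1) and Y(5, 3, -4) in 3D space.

d = √[(x₂-x₁)² + (y₂-y₁)² + (z₂-z₁)²]
  = √[9² + 5² + (-5)²]
  = √[81 + 25 + 25]
  = √131
  ≈ 11.45

11.45


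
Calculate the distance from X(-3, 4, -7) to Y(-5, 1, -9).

d = √[(x₂-x₁)² + (y₂-y₁)² + (z₂-z₁)²]
  = √[(-2)² + (-3)² + (-2)²]
  = √[4 + 9 + 4]
  = √17
  ≈ 4.123

4.123


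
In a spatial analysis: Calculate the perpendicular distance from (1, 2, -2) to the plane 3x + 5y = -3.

distance = |a·x₀ + b·y₀ + c·z₀ - d| / √(a² + b² + c²)
  = |3·1 + 5·2 + 0·(-2) - (-3)| / √(3² + 5² + 0²)
  = |3 + 10 + 0 + 3| / √(9 + 25 + 0)
  = |16| / √34
  = 16 / 5.831
  ≈ 2.744

2.744


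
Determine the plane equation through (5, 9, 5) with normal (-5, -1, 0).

The plane through P with normal n = (a, b, c) satisfies n·(r - P) = 0,
i.e. ax + by + cz = a·x₀ + b·y₀ + c·z₀.
d = (-5)·5 + (-1)·9 + 0·5
  = -25 - 9 + 0
  = -34
Equation: -5x - y = -34

-5x - y = -34


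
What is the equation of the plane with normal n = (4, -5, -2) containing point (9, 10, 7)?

The plane through P with normal n = (a, b, c) satisfies n·(r - P) = 0,
i.e. ax + by + cz = a·x₀ + b·y₀ + c·z₀.
d = 4·9 + (-5)·10 + (-2)·7
  = 36 - 50 - 14
  = -28
Equation: 4x - 5y - 2z = -28

4x - 5y - 2z = -28


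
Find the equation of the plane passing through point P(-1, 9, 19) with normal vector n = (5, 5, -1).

The plane through P with normal n = (a, b, c) satisfies n·(r - P) = 0,
i.e. ax + by + cz = a·x₀ + b·y₀ + c·z₀.
d = 5·(-1) + 5·9 + (-1)·19
  = -5 + 45 - 19
  = 21
Equation: 5x + 5y - z = 21

5x + 5y - z = 21


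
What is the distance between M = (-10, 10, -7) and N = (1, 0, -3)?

d = √[(x₂-x₁)² + (y₂-y₁)² + (z₂-z₁)²]
  = √[11² + (-10)² + 4²]
  = √[121 + 100 + 16]
  = √237
  ≈ 15.39

15.39


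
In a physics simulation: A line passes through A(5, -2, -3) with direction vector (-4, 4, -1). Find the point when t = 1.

P(t) = A + t·d
  = (5 + (-4)·1, -2 + 4·1, -3 + (-1)·1)
  = (5 - 4, -2 + 4, -3 - 1)
  = (1, 2, -4)

(1, 2, -4)


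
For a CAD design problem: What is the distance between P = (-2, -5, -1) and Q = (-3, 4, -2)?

d = √[(x₂-x₁)² + (y₂-y₁)² + (z₂-z₁)²]
  = √[(-1)² + 9² + (-1)²]
  = √[1 + 81 + 1]
  = √83
  ≈ 9.11

9.11


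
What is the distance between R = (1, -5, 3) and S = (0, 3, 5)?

d = √[(x₂-x₁)² + (y₂-y₁)² + (z₂-z₁)²]
  = √[(-1)² + 8² + 2²]
  = √[1 + 64 + 4]
  = √69
  ≈ 8.307

8.307


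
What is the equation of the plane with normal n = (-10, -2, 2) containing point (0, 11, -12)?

The plane through P with normal n = (a, b, c) satisfies n·(r - P) = 0,
i.e. ax + by + cz = a·x₀ + b·y₀ + c·z₀.
d = (-10)·0 + (-2)·11 + 2·(-12)
  = 0 - 22 - 24
  = -46
Equation: -10x - 2y + 2z = -46

-10x - 2y + 2z = -46


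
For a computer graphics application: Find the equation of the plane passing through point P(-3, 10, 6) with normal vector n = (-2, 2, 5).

The plane through P with normal n = (a, b, c) satisfies n·(r - P) = 0,
i.e. ax + by + cz = a·x₀ + b·y₀ + c·z₀.
d = (-2)·(-3) + 2·10 + 5·6
  = 6 + 20 + 30
  = 56
Equation: -2x + 2y + 5z = 56

-2x + 2y + 5z = 56


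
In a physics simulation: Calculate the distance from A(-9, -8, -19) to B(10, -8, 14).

d = √[(x₂-x₁)² + (y₂-y₁)² + (z₂-z₁)²]
  = √[19² + 0² + 33²]
  = √[361 + 0 + 1089]
  = √1450
  ≈ 38.08

38.08


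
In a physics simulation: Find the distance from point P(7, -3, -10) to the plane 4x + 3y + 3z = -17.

distance = |a·x₀ + b·y₀ + c·z₀ - d| / √(a² + b² + c²)
  = |4·7 + 3·(-3) + 3·(-10) - (-17)| / √(4² + 3² + 3²)
  = |28 - 9 - 30 + 17| / √(16 + 9 + 9)
  = |6| / √34
  = 6 / 5.831
  ≈ 1.029

1.029


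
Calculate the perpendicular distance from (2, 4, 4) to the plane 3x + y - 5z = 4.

distance = |a·x₀ + b·y₀ + c·z₀ - d| / √(a² + b² + c²)
  = |3·2 + 1·4 + (-5)·4 - 4| / √(3² + 1² + (-5)²)
  = |6 + 4 - 20 - 4| / √(9 + 1 + 25)
  = |-14| / √35
  = 14 / 5.916
  ≈ 2.366

2.366


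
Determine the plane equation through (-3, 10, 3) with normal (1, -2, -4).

The plane through P with normal n = (a, b, c) satisfies n·(r - P) = 0,
i.e. ax + by + cz = a·x₀ + b·y₀ + c·z₀.
d = 1·(-3) + (-2)·10 + (-4)·3
  = -3 - 20 - 12
  = -35
Equation: x - 2y - 4z = -35

x - 2y - 4z = -35


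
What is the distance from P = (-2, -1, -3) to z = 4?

distance = |a·x₀ + b·y₀ + c·z₀ - d| / √(a² + b² + c²)
  = |0·(-2) + 0·(-1) + 1·(-3) - 4| / √(0² + 0² + 1²)
  = |0 + 0 - 3 - 4| / √(0 + 0 + 1)
  = |-7| / √1
  = 7 / 1
  ≈ 7

7


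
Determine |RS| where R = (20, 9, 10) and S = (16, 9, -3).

d = √[(x₂-x₁)² + (y₂-y₁)² + (z₂-z₁)²]
  = √[(-4)² + 0² + (-13)²]
  = √[16 + 0 + 169]
  = √185
  ≈ 13.6

13.6


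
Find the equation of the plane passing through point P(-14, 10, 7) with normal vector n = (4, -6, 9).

The plane through P with normal n = (a, b, c) satisfies n·(r - P) = 0,
i.e. ax + by + cz = a·x₀ + b·y₀ + c·z₀.
d = 4·(-14) + (-6)·10 + 9·7
  = -56 - 60 + 63
  = -53
Equation: 4x - 6y + 9z = -53

4x - 6y + 9z = -53


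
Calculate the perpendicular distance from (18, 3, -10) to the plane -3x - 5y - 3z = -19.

distance = |a·x₀ + b·y₀ + c·z₀ - d| / √(a² + b² + c²)
  = |(-3)·18 + (-5)·3 + (-3)·(-10) - (-19)| / √((-3)² + (-5)² + (-3)²)
  = |-54 - 15 + 30 + 19| / √(9 + 25 + 9)
  = |-20| / √43
  = 20 / 6.557
  ≈ 3.05

3.05


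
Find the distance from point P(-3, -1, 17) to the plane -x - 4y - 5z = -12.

distance = |a·x₀ + b·y₀ + c·z₀ - d| / √(a² + b² + c²)
  = |(-1)·(-3) + (-4)·(-1) + (-5)·17 - (-12)| / √((-1)² + (-4)² + (-5)²)
  = |3 + 4 - 85 + 12| / √(1 + 16 + 25)
  = |-66| / √42
  = 66 / 6.481
  ≈ 10.18

10.18


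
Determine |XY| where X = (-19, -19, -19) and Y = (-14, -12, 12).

d = √[(x₂-x₁)² + (y₂-y₁)² + (z₂-z₁)²]
  = √[5² + 7² + 31²]
  = √[25 + 49 + 961]
  = √1035
  ≈ 32.17

32.17


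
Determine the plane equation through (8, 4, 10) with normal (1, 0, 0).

The plane through P with normal n = (a, b, c) satisfies n·(r - P) = 0,
i.e. ax + by + cz = a·x₀ + b·y₀ + c·z₀.
d = 1·8 + 0·4 + 0·10
  = 8 + 0 + 0
  = 8
Equation: x = 8

x = 8


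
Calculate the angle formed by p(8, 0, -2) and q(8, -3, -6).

p·q = 8·8 + 0·(-3) + (-2)·(-6) = 64 + 0 + 12 = 76
|p| = √(8² + 0² + (-2)²) = √68 ≈ 8.246
|q| = √(8² + (-3)² + (-6)²) = √109 ≈ 10.44
cos θ = (p·q)/(|p||q|) = 76/(8.246·10.44) ≈ 0.8828
θ = arccos(0.8828) ≈ 28.02°

28.02°


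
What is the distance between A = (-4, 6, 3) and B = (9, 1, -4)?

d = √[(x₂-x₁)² + (y₂-y₁)² + (z₂-z₁)²]
  = √[13² + (-5)² + (-7)²]
  = √[169 + 25 + 49]
  = √243
  ≈ 15.59

15.59


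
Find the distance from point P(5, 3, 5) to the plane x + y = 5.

distance = |a·x₀ + b·y₀ + c·z₀ - d| / √(a² + b² + c²)
  = |1·5 + 1·3 + 0·5 - 5| / √(1² + 1² + 0²)
  = |5 + 3 + 0 - 5| / √(1 + 1 + 0)
  = |3| / √2
  = 3 / 1.414
  ≈ 2.121

2.121


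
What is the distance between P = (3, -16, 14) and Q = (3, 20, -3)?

d = √[(x₂-x₁)² + (y₂-y₁)² + (z₂-z₁)²]
  = √[0² + 36² + (-17)²]
  = √[0 + 1296 + 289]
  = √1585
  ≈ 39.81

39.81


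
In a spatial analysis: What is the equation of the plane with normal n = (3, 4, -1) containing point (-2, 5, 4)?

The plane through P with normal n = (a, b, c) satisfies n·(r - P) = 0,
i.e. ax + by + cz = a·x₀ + b·y₀ + c·z₀.
d = 3·(-2) + 4·5 + (-1)·4
  = -6 + 20 - 4
  = 10
Equation: 3x + 4y - z = 10

3x + 4y - z = 10
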